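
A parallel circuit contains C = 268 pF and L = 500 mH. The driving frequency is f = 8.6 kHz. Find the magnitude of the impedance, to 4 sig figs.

ω = 2πf = 54040 rad/s
X_L = ωL = 27020 Ω
X_C = 1/(ωC) = 69050 Ω
Parallel: admittances add. Y = 1/(jωL) + jωC
Y = (0 − j2.253e-05) S
|Y| = 2.253e-05 S → |Z| = 1/|Y| = 44380 Ω, ∠Z = −∠Y = 90.00°

44380 Ω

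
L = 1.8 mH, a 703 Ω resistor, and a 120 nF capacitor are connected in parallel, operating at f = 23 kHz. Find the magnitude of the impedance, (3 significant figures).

73.7 Ω

ω = 2πf = 144500 rad/s
X_L = ωL = 260 Ω
X_C = 1/(ωC) = 57.7 Ω
Parallel: admittances add. Y = 1/R + 1/(jωL) + jωC
Y = (0.00142 + j0.0135) S
|Y| = 0.0136 S → |Z| = 1/|Y| = 73.7 Ω, ∠Z = −∠Y = -84.0°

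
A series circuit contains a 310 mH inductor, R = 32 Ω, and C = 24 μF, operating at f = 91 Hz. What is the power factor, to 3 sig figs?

ω = 2πf = 571.8 rad/s
X_L = ωL = 177 Ω
X_C = 1/(ωC) = 72.9 Ω
Net reactance X = X_L − X_C = 104 Ω
Z = 32.0 + j104 Ω
|Z| = √(32.0² + 104²) = 109 Ω
∠Z = arctan(104/32.0) = 73.0°
cos φ = cos(73.0°) = 0.293

0.293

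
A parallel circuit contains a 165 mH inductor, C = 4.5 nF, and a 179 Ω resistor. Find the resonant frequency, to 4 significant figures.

ω₀ = 1/√(LC) = 1/√(0.165 × 4.5e-09) = 36700 rad/s
f₀ = ω₀/(2π) = 5.841 kHz

5.841 kHz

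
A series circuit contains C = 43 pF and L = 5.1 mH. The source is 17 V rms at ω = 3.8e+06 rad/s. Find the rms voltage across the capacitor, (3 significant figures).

7.85 V

X_L = ωL = 19400 Ω
X_C = 1/(ωC) = 6120 Ω
Net reactance X = X_L − X_C = 13300 Ω
Z = j13300 Ω
|Z| = √(0² + 13300²) = 13300 Ω
I = V/|Z| = 1.28 mA
V_C = I·|Z_C| = 0.00128 × 6120 = 7.85 V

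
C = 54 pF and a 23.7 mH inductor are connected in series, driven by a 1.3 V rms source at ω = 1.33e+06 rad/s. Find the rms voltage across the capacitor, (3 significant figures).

X_L = ωL = 31500 Ω
X_C = 1/(ωC) = 13900 Ω
Net reactance X = X_L − X_C = 17600 Ω
Z = j17600 Ω
|Z| = √(0² + 17600²) = 17600 Ω
I = V/|Z| = 73.9 μA
V_C = I·|Z_C| = 7.39e-05 × 13900 = 1.03 V

1.03 V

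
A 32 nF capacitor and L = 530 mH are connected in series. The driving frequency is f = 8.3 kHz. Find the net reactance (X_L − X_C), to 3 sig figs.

ω = 2πf = 52150 rad/s
X_L = ωL = 27600 Ω
X_C = 1/(ωC) = 599 Ω
X = 27600 − 599 = 27000 Ω

27000 Ω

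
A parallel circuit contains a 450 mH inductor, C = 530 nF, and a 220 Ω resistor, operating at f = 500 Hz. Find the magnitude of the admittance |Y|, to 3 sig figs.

4.65 mS

ω = 2πf = 3142 rad/s
X_L = ωL = 1410 Ω
X_C = 1/(ωC) = 601 Ω
Parallel: admittances add. Y = 1/R + 1/(jωL) + jωC
Y = (0.00455 + j0.000958) S
|Y| = 0.00465 S → |Z| = 1/|Y| = 215 Ω, ∠Z = −∠Y = -11.9°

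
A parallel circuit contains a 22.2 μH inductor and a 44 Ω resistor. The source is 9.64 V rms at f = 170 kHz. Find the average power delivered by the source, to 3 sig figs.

ω = 2πf = 1.068e+06 rad/s
X_L = ωL = 23.7 Ω
Parallel: admittances add. Y = 1/R + 1/(jωL)
Y = (0.0227 − j0.0422) S
|Y| = 0.0479 S → |Z| = 1/|Y| = 20.9 Ω, ∠Z = −∠Y = 61.7°
I = V/|Z| = 462 mA
P = VI cos φ = 9.64 × 0.462 × cos(61.7°) = 2.11 W

2.11 W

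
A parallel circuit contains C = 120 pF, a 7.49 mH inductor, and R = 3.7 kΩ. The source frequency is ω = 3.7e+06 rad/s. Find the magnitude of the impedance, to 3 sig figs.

2040 Ω

X_L = ωL = 27700 Ω
X_C = 1/(ωC) = 2250 Ω
Parallel: admittances add. Y = 1/R + 1/(jωL) + jωC
Y = (0.000270 + j0.000408) S
|Y| = 0.000489 S → |Z| = 1/|Y| = 2040 Ω, ∠Z = −∠Y = -56.5°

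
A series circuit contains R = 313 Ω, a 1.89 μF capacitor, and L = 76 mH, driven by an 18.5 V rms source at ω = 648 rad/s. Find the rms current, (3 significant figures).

22.3 mA

X_L = ωL = 49.2 Ω
X_C = 1/(ωC) = 817 Ω
Net reactance X = X_L − X_C = -767 Ω
Z = 313 − j767 Ω
|Z| = √(313² + 767²) = 829 Ω
I = V/|Z| = 18.5/829 = 22.3 mA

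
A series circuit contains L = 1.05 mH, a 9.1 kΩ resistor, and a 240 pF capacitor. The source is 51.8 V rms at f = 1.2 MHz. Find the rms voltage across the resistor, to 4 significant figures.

ω = 2πf = 7.54e+06 rad/s
X_L = ωL = 7917 Ω
X_C = 1/(ωC) = 552.6 Ω
Net reactance X = X_L − X_C = 7364 Ω
Z = 9100 + j7364 Ω
|Z| = √(9100² + 7364²) = 11710 Ω
I = V/|Z| = 4.425 mA
V_R = I·|Z_R| = 0.004425 × 9100 = 40.27 V

40.27 V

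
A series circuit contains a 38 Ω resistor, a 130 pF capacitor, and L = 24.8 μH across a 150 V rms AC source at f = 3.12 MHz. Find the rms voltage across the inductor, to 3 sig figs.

721 V

ω = 2πf = 1.96e+07 rad/s
X_L = ωL = 486 Ω
X_C = 1/(ωC) = 392 Ω
Net reactance X = X_L − X_C = 93.8 Ω
Z = 38.0 + j93.8 Ω
|Z| = √(38.0² + 93.8²) = 101 Ω
I = V/|Z| = 1.48 A
V_L = I·|Z_L| = 1.48 × 486 = 721 V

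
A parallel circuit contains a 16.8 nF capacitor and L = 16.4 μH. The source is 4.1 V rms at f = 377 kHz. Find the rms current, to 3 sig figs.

ω = 2πf = 2.369e+06 rad/s
X_L = ωL = 38.8 Ω
X_C = 1/(ωC) = 25.1 Ω
Parallel: admittances add. Y = 1/(jωL) + jωC
Y = (0 + j0.0141) S
|Y| = 0.0141 S → |Z| = 1/|Y| = 71.2 Ω, ∠Z = −∠Y = -90.0°
I = V/|Z| = 4.1/71.2 = 57.6 mA

57.6 mA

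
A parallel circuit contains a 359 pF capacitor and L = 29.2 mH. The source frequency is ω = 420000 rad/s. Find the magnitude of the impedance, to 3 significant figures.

X_L = ωL = 12300 Ω
X_C = 1/(ωC) = 6630 Ω
Parallel: admittances add. Y = 1/(jωL) + jωC
Y = (0 + j6.92e-05) S
|Y| = 6.92e-05 S → |Z| = 1/|Y| = 14400 Ω, ∠Z = −∠Y = -90.0°

14400 Ω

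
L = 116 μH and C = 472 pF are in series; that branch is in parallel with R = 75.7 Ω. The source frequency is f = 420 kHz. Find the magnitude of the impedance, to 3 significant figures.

ω = 2πf = 2.639e+06 rad/s
X_L = ωL = 306 Ω
X_C = 1/(ωC) = 803 Ω
Branch 1: Z₁ = R = 75.7 Ω
Branch 2 (series LC): Z₂ = j(X_L − X_C) = −j497 Ω
Parallel: Z = Z₁Z₂/(Z₁+Z₂), |Z| = 74.8 Ω, ∠Z = -8.67°

74.8 Ω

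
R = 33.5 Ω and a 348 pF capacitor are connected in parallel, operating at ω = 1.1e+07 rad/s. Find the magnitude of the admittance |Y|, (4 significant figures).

X_C = 1/(ωC) = 261.2 Ω
Parallel: admittances add. Y = 1/R + jωC
Y = (0.02985 + j0.003828) S
|Y| = 0.03010 S → |Z| = 1/|Y| = 33.23 Ω, ∠Z = −∠Y = -7.308°

30.10 mS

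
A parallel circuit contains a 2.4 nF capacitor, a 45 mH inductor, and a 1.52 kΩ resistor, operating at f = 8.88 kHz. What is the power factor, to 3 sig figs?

0.928

ω = 2πf = 55790 rad/s
X_L = ωL = 2510 Ω
X_C = 1/(ωC) = 7470 Ω
Parallel: admittances add. Y = 1/R + 1/(jωL) + jωC
Y = (0.000658 − j0.000264) S
|Y| = 0.000709 S → |Z| = 1/|Y| = 1410 Ω, ∠Z = −∠Y = 21.9°
cos φ = cos(21.9°) = 0.928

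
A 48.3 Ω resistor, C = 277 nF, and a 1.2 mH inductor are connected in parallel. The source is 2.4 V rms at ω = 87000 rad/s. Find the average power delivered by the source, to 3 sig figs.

119 mW

X_L = ωL = 104 Ω
X_C = 1/(ωC) = 41.5 Ω
Parallel: admittances add. Y = 1/R + 1/(jωL) + jωC
Y = (0.0207 + j0.0145) S
|Y| = 0.0253 S → |Z| = 1/|Y| = 39.5 Ω, ∠Z = −∠Y = -35.0°
I = V/|Z| = 60.7 mA
P = VI cos φ = 2.4 × 0.0607 × cos(-35.0°) = 119 mW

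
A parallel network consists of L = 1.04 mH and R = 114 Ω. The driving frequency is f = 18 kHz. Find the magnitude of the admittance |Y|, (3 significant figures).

ω = 2πf = 113100 rad/s
X_L = ωL = 118 Ω
Parallel: admittances add. Y = 1/R + 1/(jωL)
Y = (0.00877 − j0.00850) S
|Y| = 0.0122 S → |Z| = 1/|Y| = 81.9 Ω, ∠Z = −∠Y = 44.1°

12.2 mS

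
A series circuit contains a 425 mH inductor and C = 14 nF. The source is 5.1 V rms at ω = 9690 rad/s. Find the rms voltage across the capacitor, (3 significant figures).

X_L = ωL = 4120 Ω
X_C = 1/(ωC) = 7370 Ω
Net reactance X = X_L − X_C = -3250 Ω
Z = − j3250 Ω
|Z| = √(0² + 3250²) = 3250 Ω
I = V/|Z| = 1.57 mA
V_C = I·|Z_C| = 0.00157 × 7370 = 11.6 V

11.6 V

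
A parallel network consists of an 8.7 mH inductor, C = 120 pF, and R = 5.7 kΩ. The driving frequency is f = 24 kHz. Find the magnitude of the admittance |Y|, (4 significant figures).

ω = 2πf = 150800 rad/s
X_L = ωL = 1312 Ω
X_C = 1/(ωC) = 55260 Ω
Parallel: admittances add. Y = 1/R + 1/(jωL) + jωC
Y = (0.0001754 − j0.0007441) S
|Y| = 0.0007645 S → |Z| = 1/|Y| = 1308 Ω, ∠Z = −∠Y = 76.73°

764.5 μS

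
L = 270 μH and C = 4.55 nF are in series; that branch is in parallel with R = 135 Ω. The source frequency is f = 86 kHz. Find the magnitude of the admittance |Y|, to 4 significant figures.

ω = 2πf = 540400 rad/s
X_L = ωL = 145.9 Ω
X_C = 1/(ωC) = 406.7 Ω
Branch 1: Z₁ = R = 135.0 Ω
Branch 2 (series LC): Z₂ = j(X_L − X_C) = −j260.8 Ω
Parallel: Z = Z₁Z₂/(Z₁+Z₂), |Z| = 119.9 Ω, ∠Z = -27.36°
|Y| = 1/|Z| = 8.341 mS

8.341 mS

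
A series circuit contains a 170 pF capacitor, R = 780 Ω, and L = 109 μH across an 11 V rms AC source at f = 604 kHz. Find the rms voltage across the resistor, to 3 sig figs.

6.23 V

ω = 2πf = 3.795e+06 rad/s
X_L = ωL = 414 Ω
X_C = 1/(ωC) = 1550 Ω
Net reactance X = X_L − X_C = -1140 Ω
Z = 780 − j1140 Ω
|Z| = √(780² + 1140²) = 1380 Ω
I = V/|Z| = 7.98 mA
V_R = I·|Z_R| = 0.00798 × 780 = 6.23 V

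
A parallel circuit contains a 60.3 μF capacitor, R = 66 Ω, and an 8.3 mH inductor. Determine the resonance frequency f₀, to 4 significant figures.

ω₀ = 1/√(LC) = 1/√(0.0083 × 6.03e-05) = 1414 rad/s
f₀ = ω₀/(2π) = 225.0 Hz

225.0 Hz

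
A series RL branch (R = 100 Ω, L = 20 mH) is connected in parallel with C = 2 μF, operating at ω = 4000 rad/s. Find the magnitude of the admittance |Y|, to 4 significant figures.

6.850 mS

X_L = ωL = 80.00 Ω
X_C = 1/(ωC) = 125.0 Ω
Branch 1 (R+jX_L): Z₁ = 100.0 + j80.00 Ω, |Z₁| = 128.1 Ω
Branch 2 (−jX_C): Z₂ = −j125.0 Ω
Parallel: Z = Z₁Z₂/(Z₁+Z₂), |Z| = 146.0 Ω, ∠Z = -27.11°
|Y| = 1/|Z| = 6.850 mS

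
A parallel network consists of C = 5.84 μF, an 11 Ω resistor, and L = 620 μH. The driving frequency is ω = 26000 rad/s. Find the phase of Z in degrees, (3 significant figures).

-44.7°

X_L = ωL = 16.1 Ω
X_C = 1/(ωC) = 6.59 Ω
Parallel: admittances add. Y = 1/R + 1/(jωL) + jωC
Y = (0.0909 + j0.0898) S
|Y| = 0.128 S → |Z| = 1/|Y| = 7.83 Ω, ∠Z = −∠Y = -44.7°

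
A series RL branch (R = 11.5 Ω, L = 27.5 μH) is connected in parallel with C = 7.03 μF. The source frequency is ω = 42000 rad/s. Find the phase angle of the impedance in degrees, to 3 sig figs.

X_L = ωL = 1.16 Ω
X_C = 1/(ωC) = 3.39 Ω
Branch 1 (R+jX_L): Z₁ = 11.5 + j1.16 Ω, |Z₁| = 11.6 Ω
Branch 2 (−jX_C): Z₂ = −j3.39 Ω
Parallel: Z = Z₁Z₂/(Z₁+Z₂), |Z| = 3.34 Ω, ∠Z = -73.3°

-73.3°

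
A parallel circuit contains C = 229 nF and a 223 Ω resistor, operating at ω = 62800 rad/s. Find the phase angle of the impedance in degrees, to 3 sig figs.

-72.7°

X_C = 1/(ωC) = 69.5 Ω
Parallel: admittances add. Y = 1/R + jωC
Y = (0.00448 + j0.0144) S
|Y| = 0.0151 S → |Z| = 1/|Y| = 66.4 Ω, ∠Z = −∠Y = -72.7°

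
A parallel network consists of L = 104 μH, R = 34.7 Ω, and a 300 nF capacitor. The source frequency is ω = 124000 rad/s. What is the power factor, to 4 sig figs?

0.5813

X_L = ωL = 12.90 Ω
X_C = 1/(ωC) = 26.88 Ω
Parallel: admittances add. Y = 1/R + 1/(jωL) + jωC
Y = (0.02882 − j0.04034) S
|Y| = 0.04958 S → |Z| = 1/|Y| = 20.17 Ω, ∠Z = −∠Y = 54.46°
cos φ = cos(54.46°) = 0.5813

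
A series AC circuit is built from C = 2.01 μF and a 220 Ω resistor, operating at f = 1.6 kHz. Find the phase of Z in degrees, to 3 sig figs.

ω = 2πf = 10050 rad/s
X_C = 1/(ωC) = 49.5 Ω
Z = 220 − j49.5 Ω
|Z| = √(220² + 49.5²) = 225 Ω
∠Z = arctan(-49.5/220) = -12.7°

-12.7°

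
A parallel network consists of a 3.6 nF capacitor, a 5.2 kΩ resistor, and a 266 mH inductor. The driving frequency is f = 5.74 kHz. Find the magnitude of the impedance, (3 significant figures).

ω = 2πf = 36070 rad/s
X_L = ωL = 9590 Ω
X_C = 1/(ωC) = 7700 Ω
Parallel: admittances add. Y = 1/R + 1/(jωL) + jωC
Y = (0.000192 + j2.56e-05) S
|Y| = 0.000194 S → |Z| = 1/|Y| = 5150 Ω, ∠Z = −∠Y = -7.58°

5150 Ω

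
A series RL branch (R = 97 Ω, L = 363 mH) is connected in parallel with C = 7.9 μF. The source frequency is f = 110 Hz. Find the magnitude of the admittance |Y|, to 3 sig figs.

ω = 2πf = 691.2 rad/s
X_L = ωL = 251 Ω
X_C = 1/(ωC) = 183 Ω
Branch 1 (R+jX_L): Z₁ = 97.0 + j251 Ω, |Z₁| = 269 Ω
Branch 2 (−jX_C): Z₂ = −j183 Ω
Parallel: Z = Z₁Z₂/(Z₁+Z₂), |Z| = 416 Ω, ∠Z = -56.1°
|Y| = 1/|Z| = 2.40 mS

2.40 mS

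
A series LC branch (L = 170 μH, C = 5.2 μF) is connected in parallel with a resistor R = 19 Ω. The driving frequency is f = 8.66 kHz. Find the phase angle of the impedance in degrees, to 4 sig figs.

ω = 2πf = 54410 rad/s
X_L = ωL = 9.250 Ω
X_C = 1/(ωC) = 3.534 Ω
Branch 1: Z₁ = R = 19.00 Ω
Branch 2 (series LC): Z₂ = j(X_L − X_C) = j5.716 Ω
Parallel: Z = Z₁Z₂/(Z₁+Z₂), |Z| = 5.474 Ω, ∠Z = 73.26°

73.26°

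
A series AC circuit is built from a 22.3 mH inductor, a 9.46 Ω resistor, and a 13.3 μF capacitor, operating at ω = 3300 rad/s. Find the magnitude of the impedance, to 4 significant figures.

X_L = ωL = 73.59 Ω
X_C = 1/(ωC) = 22.78 Ω
Net reactance X = X_L − X_C = 50.81 Ω
Z = 9.460 + j50.81 Ω
|Z| = √(9.460² + 50.81²) = 51.68 Ω

51.68 Ω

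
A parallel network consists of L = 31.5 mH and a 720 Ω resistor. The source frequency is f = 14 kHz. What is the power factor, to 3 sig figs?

0.968

ω = 2πf = 87960 rad/s
X_L = ωL = 2770 Ω
Parallel: admittances add. Y = 1/R + 1/(jωL)
Y = (0.00139 − j0.000361) S
|Y| = 0.00144 S → |Z| = 1/|Y| = 697 Ω, ∠Z = −∠Y = 14.6°
cos φ = cos(14.6°) = 0.968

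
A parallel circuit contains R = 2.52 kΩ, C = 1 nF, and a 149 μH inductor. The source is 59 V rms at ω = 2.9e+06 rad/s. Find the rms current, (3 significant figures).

X_L = ωL = 432 Ω
X_C = 1/(ωC) = 345 Ω
Parallel: admittances add. Y = 1/R + 1/(jωL) + jωC
Y = (0.000397 + j0.000586) S
|Y| = 0.000707 S → |Z| = 1/|Y| = 1410 Ω, ∠Z = −∠Y = -55.9°
I = V/|Z| = 59/1410 = 41.7 mA

41.7 mA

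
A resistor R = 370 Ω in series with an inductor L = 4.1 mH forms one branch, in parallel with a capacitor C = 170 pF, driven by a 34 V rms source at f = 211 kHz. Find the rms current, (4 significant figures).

ω = 2πf = 1.326e+06 rad/s
X_L = ωL = 5436 Ω
X_C = 1/(ωC) = 4437 Ω
Branch 1 (R+jX_L): Z₁ = 370.0 + j5436 Ω, |Z₁| = 5448 Ω
Branch 2 (−jX_C): Z₂ = −j4437 Ω
Parallel: Z = Z₁Z₂/(Z₁+Z₂), |Z| = 22700 Ω, ∠Z = -73.56°
I = V/|Z| = 34/22700 = 1.498 mA

1.498 mA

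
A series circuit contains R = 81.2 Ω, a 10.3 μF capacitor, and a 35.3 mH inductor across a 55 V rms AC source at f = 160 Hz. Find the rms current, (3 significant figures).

ω = 2πf = 1005 rad/s
X_L = ωL = 35.5 Ω
X_C = 1/(ωC) = 96.6 Ω
Net reactance X = X_L − X_C = -61.1 Ω
Z = 81.2 − j61.1 Ω
|Z| = √(81.2² + 61.1²) = 102 Ω
I = V/|Z| = 55/102 = 541 mA

541 mA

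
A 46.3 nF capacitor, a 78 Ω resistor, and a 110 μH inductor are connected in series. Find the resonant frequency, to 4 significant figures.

ω₀ = 1/√(LC) = 1/√(0.00011 × 4.63e-08) = 443100 rad/s
f₀ = ω₀/(2π) = 70.52 kHz

70.52 kHz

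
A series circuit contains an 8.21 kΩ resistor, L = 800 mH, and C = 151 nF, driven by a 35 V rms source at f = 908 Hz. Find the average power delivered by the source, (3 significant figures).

ω = 2πf = 5705 rad/s
X_L = ωL = 4560 Ω
X_C = 1/(ωC) = 1160 Ω
Net reactance X = X_L − X_C = 3400 Ω
Z = 8210 + j3400 Ω
|Z| = √(8210² + 3400²) = 8890 Ω
∠Z = arctan(3400/8210) = 22.5°
I = V/|Z| = 3.94 mA
P = VI cos φ = 35 × 0.00394 × cos(22.5°) = 127 mW

127 mW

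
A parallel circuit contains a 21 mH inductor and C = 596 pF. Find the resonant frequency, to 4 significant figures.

ω₀ = 1/√(LC) = 1/√(0.021 × 5.96e-10) = 282700 rad/s
f₀ = ω₀/(2π) = 44.99 kHz

44.99 kHz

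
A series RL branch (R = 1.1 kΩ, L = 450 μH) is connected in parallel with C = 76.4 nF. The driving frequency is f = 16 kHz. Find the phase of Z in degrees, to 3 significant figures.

ω = 2πf = 100500 rad/s
X_L = ωL = 45.2 Ω
X_C = 1/(ωC) = 130 Ω
Branch 1 (R+jX_L): Z₁ = 1100 + j45.2 Ω, |Z₁| = 1100 Ω
Branch 2 (−jX_C): Z₂ = −j130 Ω
Parallel: Z = Z₁Z₂/(Z₁+Z₂), |Z| = 130 Ω, ∠Z = -83.2°

-83.2°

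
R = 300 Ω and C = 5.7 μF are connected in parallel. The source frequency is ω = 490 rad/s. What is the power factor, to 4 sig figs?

0.7665

X_C = 1/(ωC) = 358.0 Ω
Parallel: admittances add. Y = 1/R + jωC
Y = (0.003333 + j0.002793) S
|Y| = 0.004349 S → |Z| = 1/|Y| = 229.9 Ω, ∠Z = −∠Y = -39.96°
cos φ = cos(-39.96°) = 0.7665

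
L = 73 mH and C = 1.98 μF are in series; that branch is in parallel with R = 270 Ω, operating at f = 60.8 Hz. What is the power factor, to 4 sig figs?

0.9789

ω = 2πf = 382.0 rad/s
X_L = ωL = 27.89 Ω
X_C = 1/(ωC) = 1322 Ω
Branch 1: Z₁ = R = 270.0 Ω
Branch 2 (series LC): Z₂ = j(X_L − X_C) = −j1294 Ω
Parallel: Z = Z₁Z₂/(Z₁+Z₂), |Z| = 264.3 Ω, ∠Z = -11.78°
cos φ = cos(-11.78°) = 0.9789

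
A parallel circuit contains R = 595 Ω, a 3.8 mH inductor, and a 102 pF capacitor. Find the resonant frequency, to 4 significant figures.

255.6 kHz

ω₀ = 1/√(LC) = 1/√(0.0038 × 1.02e-10) = 1.606e+06 rad/s
f₀ = ω₀/(2π) = 255.6 kHz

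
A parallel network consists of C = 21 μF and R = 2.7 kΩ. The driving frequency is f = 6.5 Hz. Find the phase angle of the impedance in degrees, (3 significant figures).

ω = 2πf = 40.84 rad/s
X_C = 1/(ωC) = 1170 Ω
Parallel: admittances add. Y = 1/R + jωC
Y = (0.000370 + j0.000858) S
|Y| = 0.000934 S → |Z| = 1/|Y| = 1070 Ω, ∠Z = −∠Y = -66.6°

-66.6°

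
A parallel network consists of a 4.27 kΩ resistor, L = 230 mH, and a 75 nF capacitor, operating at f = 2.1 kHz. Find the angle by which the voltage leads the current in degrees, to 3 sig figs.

-70.5°

ω = 2πf = 13190 rad/s
X_L = ωL = 3030 Ω
X_C = 1/(ωC) = 1010 Ω
Parallel: admittances add. Y = 1/R + 1/(jωL) + jωC
Y = (0.000234 + j0.000660) S
|Y| = 0.000700 S → |Z| = 1/|Y| = 1430 Ω, ∠Z = −∠Y = -70.5°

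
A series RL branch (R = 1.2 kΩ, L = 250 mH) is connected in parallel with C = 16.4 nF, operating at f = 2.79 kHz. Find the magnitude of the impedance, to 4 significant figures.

ω = 2πf = 17530 rad/s
X_L = ωL = 4383 Ω
X_C = 1/(ωC) = 3478 Ω
Branch 1 (R+jX_L): Z₁ = 1200 + j4383 Ω, |Z₁| = 4544 Ω
Branch 2 (−jX_C): Z₂ = −j3478 Ω
Parallel: Z = Z₁Z₂/(Z₁+Z₂), |Z| = 10520 Ω, ∠Z = -52.31°

10520 Ω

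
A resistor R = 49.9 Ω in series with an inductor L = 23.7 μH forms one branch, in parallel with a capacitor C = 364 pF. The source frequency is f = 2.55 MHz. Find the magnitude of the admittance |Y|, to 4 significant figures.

ω = 2πf = 1.602e+07 rad/s
X_L = ωL = 379.7 Ω
X_C = 1/(ωC) = 171.5 Ω
Branch 1 (R+jX_L): Z₁ = 49.90 + j379.7 Ω, |Z₁| = 383.0 Ω
Branch 2 (−jX_C): Z₂ = −j171.5 Ω
Parallel: Z = Z₁Z₂/(Z₁+Z₂), |Z| = 306.6 Ω, ∠Z = -84.01°
|Y| = 1/|Z| = 3.261 mS

3.261 mS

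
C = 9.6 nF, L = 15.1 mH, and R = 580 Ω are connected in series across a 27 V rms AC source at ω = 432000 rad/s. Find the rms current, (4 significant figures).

X_L = ωL = 6523 Ω
X_C = 1/(ωC) = 241.1 Ω
Net reactance X = X_L − X_C = 6282 Ω
Z = 580.0 + j6282 Ω
|Z| = √(580.0² + 6282²) = 6309 Ω
I = V/|Z| = 27/6309 = 4.280 mA

4.280 mA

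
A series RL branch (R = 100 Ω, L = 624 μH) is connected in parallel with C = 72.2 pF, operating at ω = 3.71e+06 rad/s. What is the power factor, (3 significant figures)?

X_L = ωL = 2320 Ω
X_C = 1/(ωC) = 3730 Ω
Branch 1 (R+jX_L): Z₁ = 100 + j2320 Ω, |Z₁| = 2320 Ω
Branch 2 (−jX_C): Z₂ = −j3730 Ω
Parallel: Z = Z₁Z₂/(Z₁+Z₂), |Z| = 6080 Ω, ∠Z = 83.5°
cos φ = cos(83.5°) = 0.113

0.113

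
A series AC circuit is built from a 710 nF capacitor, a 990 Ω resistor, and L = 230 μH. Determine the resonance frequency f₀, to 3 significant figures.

ω₀ = 1/√(LC) = 1/√(0.00023 × 7.1e-07) = 78250 rad/s
f₀ = ω₀/(2π) = 12.5 kHz

12.5 kHz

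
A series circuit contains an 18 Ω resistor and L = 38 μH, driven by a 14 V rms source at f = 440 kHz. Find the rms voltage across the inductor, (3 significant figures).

13.8 V

ω = 2πf = 2.765e+06 rad/s
X_L = ωL = 105 Ω
Z = 18.0 + j105 Ω
|Z| = √(18.0² + 105²) = 107 Ω
I = V/|Z| = 131 mA
V_L = I·|Z_L| = 0.131 × 105 = 13.8 V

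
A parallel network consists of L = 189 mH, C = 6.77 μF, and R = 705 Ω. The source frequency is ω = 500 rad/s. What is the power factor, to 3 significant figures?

0.193

X_L = ωL = 94.5 Ω
X_C = 1/(ωC) = 295 Ω
Parallel: admittances add. Y = 1/R + 1/(jωL) + jωC
Y = (0.00142 − j0.00720) S
|Y| = 0.00734 S → |Z| = 1/|Y| = 136 Ω, ∠Z = −∠Y = 78.9°
cos φ = cos(78.9°) = 0.193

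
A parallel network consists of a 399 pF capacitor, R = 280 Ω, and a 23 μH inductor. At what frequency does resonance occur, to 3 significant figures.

ω₀ = 1/√(LC) = 1/√(2.3e-05 × 3.99e-10) = 1.044e+07 rad/s
f₀ = ω₀/(2π) = 1.66 MHz

1.66 MHz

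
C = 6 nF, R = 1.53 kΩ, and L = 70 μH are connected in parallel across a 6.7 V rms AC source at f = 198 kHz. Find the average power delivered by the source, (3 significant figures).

ω = 2πf = 1.244e+06 rad/s
X_L = ωL = 87.1 Ω
X_C = 1/(ωC) = 134 Ω
Parallel: admittances add. Y = 1/R + 1/(jωL) + jωC
Y = (0.000654 − j0.00402) S
|Y| = 0.00407 S → |Z| = 1/|Y| = 246 Ω, ∠Z = −∠Y = 80.8°
I = V/|Z| = 27.3 mA
P = VI cos φ = 6.7 × 0.0273 × cos(80.8°) = 29.3 mW

29.3 mW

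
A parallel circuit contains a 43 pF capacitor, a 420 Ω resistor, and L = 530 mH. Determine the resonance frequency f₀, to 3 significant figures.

ω₀ = 1/√(LC) = 1/√(0.53 × 4.3e-11) = 209500 rad/s
f₀ = ω₀/(2π) = 33.3 kHz

33.3 kHz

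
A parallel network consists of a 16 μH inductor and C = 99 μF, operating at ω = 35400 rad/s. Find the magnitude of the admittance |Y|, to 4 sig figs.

1.739 S

X_L = ωL = 0.5664 Ω
X_C = 1/(ωC) = 0.2853 Ω
Parallel: admittances add. Y = 1/(jωL) + jωC
Y = (0 + j1.739) S
|Y| = 1.739 S → |Z| = 1/|Y| = 0.5750 Ω, ∠Z = −∠Y = -90.00°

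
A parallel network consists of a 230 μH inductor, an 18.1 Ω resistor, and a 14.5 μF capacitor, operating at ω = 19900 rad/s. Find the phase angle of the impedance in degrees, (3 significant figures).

-51.7°

X_L = ωL = 4.58 Ω
X_C = 1/(ωC) = 3.47 Ω
Parallel: admittances add. Y = 1/R + 1/(jωL) + jωC
Y = (0.0552 + j0.0701) S
|Y| = 0.0892 S → |Z| = 1/|Y| = 11.2 Ω, ∠Z = −∠Y = -51.7°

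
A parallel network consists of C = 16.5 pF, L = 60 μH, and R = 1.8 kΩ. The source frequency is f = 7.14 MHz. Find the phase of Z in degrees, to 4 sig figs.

ω = 2πf = 4.486e+07 rad/s
X_L = ωL = 2692 Ω
X_C = 1/(ωC) = 1351 Ω
Parallel: admittances add. Y = 1/R + 1/(jωL) + jωC
Y = (0.0005556 + j0.0003687) S
|Y| = 0.0006668 S → |Z| = 1/|Y| = 1500 Ω, ∠Z = −∠Y = -33.57°

-33.57°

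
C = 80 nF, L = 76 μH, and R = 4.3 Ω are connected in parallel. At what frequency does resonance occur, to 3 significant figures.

ω₀ = 1/√(LC) = 1/√(7.6e-05 × 8e-08) = 405600 rad/s
f₀ = ω₀/(2π) = 64.5 kHz

64.5 kHz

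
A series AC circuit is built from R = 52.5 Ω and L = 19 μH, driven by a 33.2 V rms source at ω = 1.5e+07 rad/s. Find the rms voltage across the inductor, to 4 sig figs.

32.65 V

X_L = ωL = 285.0 Ω
Z = 52.50 + j285.0 Ω
|Z| = √(52.50² + 285.0²) = 289.8 Ω
I = V/|Z| = 114.6 mA
V_L = I·|Z_L| = 0.1146 × 285.0 = 32.65 V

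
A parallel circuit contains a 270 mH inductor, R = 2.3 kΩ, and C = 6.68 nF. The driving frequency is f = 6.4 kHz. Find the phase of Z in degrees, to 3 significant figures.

-22.1°

ω = 2πf = 40210 rad/s
X_L = ωL = 10900 Ω
X_C = 1/(ωC) = 3720 Ω
Parallel: admittances add. Y = 1/R + 1/(jωL) + jωC
Y = (0.000435 + j0.000177) S
|Y| = 0.000469 S → |Z| = 1/|Y| = 2130 Ω, ∠Z = −∠Y = -22.1°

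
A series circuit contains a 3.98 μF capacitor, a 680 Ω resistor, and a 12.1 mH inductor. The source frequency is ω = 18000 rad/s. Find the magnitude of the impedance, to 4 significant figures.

X_L = ωL = 217.8 Ω
X_C = 1/(ωC) = 13.96 Ω
Net reactance X = X_L − X_C = 203.8 Ω
Z = 680.0 + j203.8 Ω
|Z| = √(680.0² + 203.8²) = 709.9 Ω

709.9 Ω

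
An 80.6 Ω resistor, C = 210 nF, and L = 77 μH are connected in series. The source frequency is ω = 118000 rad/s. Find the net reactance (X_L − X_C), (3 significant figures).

-31.3 Ω

X_L = ωL = 9.09 Ω
X_C = 1/(ωC) = 40.4 Ω
X = 9.09 − 40.4 = -31.3 Ω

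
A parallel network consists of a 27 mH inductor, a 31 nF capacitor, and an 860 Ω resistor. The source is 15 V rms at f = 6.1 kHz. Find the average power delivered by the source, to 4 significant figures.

ω = 2πf = 38330 rad/s
X_L = ωL = 1035 Ω
X_C = 1/(ωC) = 841.6 Ω
Parallel: admittances add. Y = 1/R + 1/(jωL) + jωC
Y = (0.001163 + j0.0002218) S
|Y| = 0.001184 S → |Z| = 1/|Y| = 844.8 Ω, ∠Z = −∠Y = -10.80°
I = V/|Z| = 17.76 mA
P = VI cos φ = 15 × 0.01776 × cos(-10.80°) = 261.6 mW

261.6 mW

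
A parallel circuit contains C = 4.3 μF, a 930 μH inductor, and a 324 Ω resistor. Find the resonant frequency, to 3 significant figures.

2.52 kHz

ω₀ = 1/√(LC) = 1/√(0.00093 × 4.3e-06) = 15810 rad/s
f₀ = ω₀/(2π) = 2.52 kHz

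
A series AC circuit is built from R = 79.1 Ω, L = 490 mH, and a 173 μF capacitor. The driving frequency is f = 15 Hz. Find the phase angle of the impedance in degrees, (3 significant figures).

-10.8°

ω = 2πf = 94.25 rad/s
X_L = ωL = 46.2 Ω
X_C = 1/(ωC) = 61.3 Ω
Net reactance X = X_L − X_C = -15.1 Ω
Z = 79.1 − j15.1 Ω
|Z| = √(79.1² + 15.1²) = 80.5 Ω
∠Z = arctan(-15.1/79.1) = -10.8°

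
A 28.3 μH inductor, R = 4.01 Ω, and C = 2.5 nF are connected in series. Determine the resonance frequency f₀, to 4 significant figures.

ω₀ = 1/√(LC) = 1/√(2.83e-05 × 2.5e-09) = 3.76e+06 rad/s
f₀ = ω₀/(2π) = 598.4 kHz

598.4 kHz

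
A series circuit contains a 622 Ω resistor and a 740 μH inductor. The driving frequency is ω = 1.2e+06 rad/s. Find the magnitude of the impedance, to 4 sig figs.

X_L = ωL = 888.0 Ω
Z = 622.0 + j888.0 Ω
|Z| = √(622.0² + 888.0²) = 1084 Ω

1084 Ω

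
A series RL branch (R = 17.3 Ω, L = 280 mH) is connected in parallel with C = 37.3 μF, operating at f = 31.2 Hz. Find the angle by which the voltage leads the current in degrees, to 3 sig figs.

ω = 2πf = 196.0 rad/s
X_L = ωL = 54.9 Ω
X_C = 1/(ωC) = 137 Ω
Branch 1 (R+jX_L): Z₁ = 17.3 + j54.9 Ω, |Z₁| = 57.6 Ω
Branch 2 (−jX_C): Z₂ = −j137 Ω
Parallel: Z = Z₁Z₂/(Z₁+Z₂), |Z| = 94.1 Ω, ∠Z = 60.6°

60.6°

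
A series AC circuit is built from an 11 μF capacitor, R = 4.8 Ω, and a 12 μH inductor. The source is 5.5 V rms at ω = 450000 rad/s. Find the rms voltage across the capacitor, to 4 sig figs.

X_L = ωL = 5.400 Ω
X_C = 1/(ωC) = 0.2020 Ω
Net reactance X = X_L − X_C = 5.198 Ω
Z = 4.800 + j5.198 Ω
|Z| = √(4.800² + 5.198²) = 7.075 Ω
I = V/|Z| = 777.4 mA
V_C = I·|Z_C| = 0.7774 × 0.2020 = 0.1570 V

0.1570 V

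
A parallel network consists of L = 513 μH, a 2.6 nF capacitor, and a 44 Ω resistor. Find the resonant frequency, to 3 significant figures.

138 kHz

ω₀ = 1/√(LC) = 1/√(0.000513 × 2.6e-09) = 865900 rad/s
f₀ = ω₀/(2π) = 138 kHz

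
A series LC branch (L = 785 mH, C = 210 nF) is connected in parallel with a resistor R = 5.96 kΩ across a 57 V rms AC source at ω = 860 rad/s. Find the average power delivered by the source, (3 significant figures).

X_L = ωL = 675 Ω
X_C = 1/(ωC) = 5540 Ω
Branch 1: Z₁ = R = 5960 Ω
Branch 2 (series LC): Z₂ = j(X_L − X_C) = −j4860 Ω
Parallel: Z = Z₁Z₂/(Z₁+Z₂), |Z| = 3770 Ω, ∠Z = -50.8°
I = V/|Z| = 15.1 mA
P = VI cos φ = 57 × 0.0151 × cos(-50.8°) = 545 mW

545 mW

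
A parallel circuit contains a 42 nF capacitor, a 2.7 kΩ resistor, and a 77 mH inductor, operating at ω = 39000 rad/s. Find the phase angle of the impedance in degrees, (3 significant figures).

X_L = ωL = 3000 Ω
X_C = 1/(ωC) = 611 Ω
Parallel: admittances add. Y = 1/R + 1/(jωL) + jωC
Y = (0.000370 + j0.00130) S
|Y| = 0.00136 S → |Z| = 1/|Y| = 737 Ω, ∠Z = −∠Y = -74.2°

-74.2°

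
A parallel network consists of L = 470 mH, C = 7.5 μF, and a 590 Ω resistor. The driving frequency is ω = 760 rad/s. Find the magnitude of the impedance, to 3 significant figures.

X_L = ωL = 357 Ω
X_C = 1/(ωC) = 175 Ω
Parallel: admittances add. Y = 1/R + 1/(jωL) + jωC
Y = (0.00169 + j0.00290) S
|Y| = 0.00336 S → |Z| = 1/|Y| = 298 Ω, ∠Z = −∠Y = -59.7°

298 Ω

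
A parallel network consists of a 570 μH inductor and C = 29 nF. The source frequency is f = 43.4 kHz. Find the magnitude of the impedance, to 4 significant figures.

678.2 Ω

ω = 2πf = 272700 rad/s
X_L = ωL = 155.4 Ω
X_C = 1/(ωC) = 126.5 Ω
Parallel: admittances add. Y = 1/(jωL) + jωC
Y = (0 + j0.001474) S
|Y| = 0.001474 S → |Z| = 1/|Y| = 678.2 Ω, ∠Z = −∠Y = -90.00°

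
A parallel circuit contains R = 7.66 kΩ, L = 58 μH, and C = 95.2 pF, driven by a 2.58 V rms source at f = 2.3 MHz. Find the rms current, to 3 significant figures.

ω = 2πf = 1.445e+07 rad/s
X_L = ωL = 838 Ω
X_C = 1/(ωC) = 727 Ω
Parallel: admittances add. Y = 1/R + 1/(jωL) + jωC
Y = (0.000131 + j0.000183) S
|Y| = 0.000225 S → |Z| = 1/|Y| = 4450 Ω, ∠Z = −∠Y = -54.5°
I = V/|Z| = 2.58/4450 = 579 μA

579 μA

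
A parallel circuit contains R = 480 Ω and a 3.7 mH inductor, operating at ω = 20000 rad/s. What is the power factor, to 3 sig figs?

0.152

X_L = ωL = 74.0 Ω
Parallel: admittances add. Y = 1/R + 1/(jωL)
Y = (0.00208 − j0.0135) S
|Y| = 0.0137 S → |Z| = 1/|Y| = 73.1 Ω, ∠Z = −∠Y = 81.2°
cos φ = cos(81.2°) = 0.152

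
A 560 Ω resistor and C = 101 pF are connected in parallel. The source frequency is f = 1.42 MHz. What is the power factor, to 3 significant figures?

ω = 2πf = 8.922e+06 rad/s
X_C = 1/(ωC) = 1110 Ω
Parallel: admittances add. Y = 1/R + jωC
Y = (0.00179 + j0.000901) S
|Y| = 0.00200 S → |Z| = 1/|Y| = 500 Ω, ∠Z = −∠Y = -26.8°
cos φ = cos(-26.8°) = 0.893

0.893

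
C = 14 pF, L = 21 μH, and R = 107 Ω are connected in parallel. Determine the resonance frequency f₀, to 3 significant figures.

ω₀ = 1/√(LC) = 1/√(2.1e-05 × 1.4e-11) = 5.832e+07 rad/s
f₀ = ω₀/(2π) = 9.28 MHz

9.28 MHz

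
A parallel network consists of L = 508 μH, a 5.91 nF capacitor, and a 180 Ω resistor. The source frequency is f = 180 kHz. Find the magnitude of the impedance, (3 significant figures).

ω = 2πf = 1.131e+06 rad/s
X_L = ωL = 575 Ω
X_C = 1/(ωC) = 150 Ω
Parallel: admittances add. Y = 1/R + 1/(jωL) + jωC
Y = (0.00556 + j0.00494) S
|Y| = 0.00744 S → |Z| = 1/|Y| = 134 Ω, ∠Z = −∠Y = -41.7°

134 Ω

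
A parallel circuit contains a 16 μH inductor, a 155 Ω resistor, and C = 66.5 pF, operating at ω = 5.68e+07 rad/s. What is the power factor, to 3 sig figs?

0.924

X_L = ωL = 909 Ω
X_C = 1/(ωC) = 265 Ω
Parallel: admittances add. Y = 1/R + 1/(jωL) + jωC
Y = (0.00645 + j0.00268) S
|Y| = 0.00698 S → |Z| = 1/|Y| = 143 Ω, ∠Z = −∠Y = -22.5°
cos φ = cos(-22.5°) = 0.924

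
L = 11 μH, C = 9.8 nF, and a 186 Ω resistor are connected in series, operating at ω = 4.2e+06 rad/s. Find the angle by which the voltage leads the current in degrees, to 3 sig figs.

6.72°

X_L = ωL = 46.2 Ω
X_C = 1/(ωC) = 24.3 Ω
Net reactance X = X_L − X_C = 21.9 Ω
Z = 186 + j21.9 Ω
|Z| = √(186² + 21.9²) = 187 Ω
∠Z = arctan(21.9/186) = 6.72°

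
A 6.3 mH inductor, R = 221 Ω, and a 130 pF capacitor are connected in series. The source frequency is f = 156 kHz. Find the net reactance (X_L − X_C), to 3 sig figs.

-1670 Ω

ω = 2πf = 980200 rad/s
X_L = ωL = 6180 Ω
X_C = 1/(ωC) = 7850 Ω
X = 6180 − 7850 = -1670 Ω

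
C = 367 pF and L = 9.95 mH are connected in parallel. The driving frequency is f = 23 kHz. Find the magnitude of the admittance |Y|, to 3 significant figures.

ω = 2πf = 144500 rad/s
X_L = ωL = 1440 Ω
X_C = 1/(ωC) = 18900 Ω
Parallel: admittances add. Y = 1/(jωL) + jωC
Y = (0 − j0.000642) S
|Y| = 0.000642 S → |Z| = 1/|Y| = 1560 Ω, ∠Z = −∠Y = 90.0°

642 μS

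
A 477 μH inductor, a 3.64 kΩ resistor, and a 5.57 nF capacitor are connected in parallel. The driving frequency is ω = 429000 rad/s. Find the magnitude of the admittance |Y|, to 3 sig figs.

X_L = ωL = 205 Ω
X_C = 1/(ωC) = 418 Ω
Parallel: admittances add. Y = 1/R + 1/(jωL) + jωC
Y = (0.000275 − j0.00250) S
|Y| = 0.00251 S → |Z| = 1/|Y| = 398 Ω, ∠Z = −∠Y = 83.7°

2.51 mS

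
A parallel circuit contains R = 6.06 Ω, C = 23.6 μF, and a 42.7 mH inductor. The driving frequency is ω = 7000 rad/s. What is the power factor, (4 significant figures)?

X_L = ωL = 298.9 Ω
X_C = 1/(ωC) = 6.053 Ω
Parallel: admittances add. Y = 1/R + 1/(jωL) + jωC
Y = (0.1650 + j0.1619) S
|Y| = 0.2311 S → |Z| = 1/|Y| = 4.326 Ω, ∠Z = −∠Y = -44.45°
cos φ = cos(-44.45°) = 0.7139

0.7139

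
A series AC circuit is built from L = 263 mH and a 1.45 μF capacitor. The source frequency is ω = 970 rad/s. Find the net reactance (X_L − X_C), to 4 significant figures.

X_L = ωL = 255.1 Ω
X_C = 1/(ωC) = 711.0 Ω
X = 255.1 − 711.0 = -455.9 Ω

-455.9 Ω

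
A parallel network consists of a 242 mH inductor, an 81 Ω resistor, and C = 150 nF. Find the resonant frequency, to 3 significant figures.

ω₀ = 1/√(LC) = 1/√(0.242 × 1.5e-07) = 5249 rad/s
f₀ = ω₀/(2π) = 835 Hz

835 Hz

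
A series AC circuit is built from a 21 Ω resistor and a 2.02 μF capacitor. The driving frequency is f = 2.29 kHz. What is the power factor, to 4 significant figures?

ω = 2πf = 14390 rad/s
X_C = 1/(ωC) = 34.41 Ω
Z = 21.00 − j34.41 Ω
|Z| = √(21.00² + 34.41²) = 40.31 Ω
∠Z = arctan(-34.41/21.00) = -58.60°
cos φ = cos(-58.60°) = 0.5210

0.5210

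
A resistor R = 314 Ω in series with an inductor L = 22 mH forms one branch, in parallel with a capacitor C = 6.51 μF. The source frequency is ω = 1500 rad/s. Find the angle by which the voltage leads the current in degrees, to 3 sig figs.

-71.5°

X_L = ωL = 33.0 Ω
X_C = 1/(ωC) = 102 Ω
Branch 1 (R+jX_L): Z₁ = 314 + j33.0 Ω, |Z₁| = 316 Ω
Branch 2 (−jX_C): Z₂ = −j102 Ω
Parallel: Z = Z₁Z₂/(Z₁+Z₂), |Z| = 101 Ω, ∠Z = -71.5°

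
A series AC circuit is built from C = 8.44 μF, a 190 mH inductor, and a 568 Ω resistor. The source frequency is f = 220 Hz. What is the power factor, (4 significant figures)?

ω = 2πf = 1382 rad/s
X_L = ωL = 262.6 Ω
X_C = 1/(ωC) = 85.71 Ω
Net reactance X = X_L − X_C = 176.9 Ω
Z = 568.0 + j176.9 Ω
|Z| = √(568.0² + 176.9²) = 594.9 Ω
∠Z = arctan(176.9/568.0) = 17.30°
cos φ = cos(17.30°) = 0.9548

0.9548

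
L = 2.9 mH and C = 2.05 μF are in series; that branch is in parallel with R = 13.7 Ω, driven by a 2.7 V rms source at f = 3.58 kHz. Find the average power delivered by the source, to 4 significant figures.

ω = 2πf = 22490 rad/s
X_L = ωL = 65.23 Ω
X_C = 1/(ωC) = 21.69 Ω
Branch 1: Z₁ = R = 13.70 Ω
Branch 2 (series LC): Z₂ = j(X_L − X_C) = j43.55 Ω
Parallel: Z = Z₁Z₂/(Z₁+Z₂), |Z| = 13.07 Ω, ∠Z = 17.46°
I = V/|Z| = 206.6 mA
P = VI cos φ = 2.7 × 0.2066 × cos(17.46°) = 532.1 mW

532.1 mW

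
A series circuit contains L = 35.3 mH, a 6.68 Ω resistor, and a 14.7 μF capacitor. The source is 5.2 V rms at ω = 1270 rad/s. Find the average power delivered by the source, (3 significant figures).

1.49 W

X_L = ωL = 44.8 Ω
X_C = 1/(ωC) = 53.6 Ω
Net reactance X = X_L − X_C = -8.73 Ω
Z = 6.68 − j8.73 Ω
|Z| = √(6.68² + 8.73²) = 11.0 Ω
∠Z = arctan(-8.73/6.68) = -52.6°
I = V/|Z| = 473 mA
P = VI cos φ = 5.2 × 0.473 × cos(-52.6°) = 1.49 W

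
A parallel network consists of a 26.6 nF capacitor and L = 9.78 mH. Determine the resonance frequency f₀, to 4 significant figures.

9.868 kHz

ω₀ = 1/√(LC) = 1/√(0.00978 × 2.66e-08) = 62000 rad/s
f₀ = ω₀/(2π) = 9.868 kHz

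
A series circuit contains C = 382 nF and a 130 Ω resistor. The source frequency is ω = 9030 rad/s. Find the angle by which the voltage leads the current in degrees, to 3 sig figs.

X_C = 1/(ωC) = 290 Ω
Z = 130 − j290 Ω
|Z| = √(130² + 290²) = 318 Ω
∠Z = arctan(-290/130) = -65.8°

-65.8°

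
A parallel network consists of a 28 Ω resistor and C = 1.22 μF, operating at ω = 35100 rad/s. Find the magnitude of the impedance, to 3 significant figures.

17.9 Ω

X_C = 1/(ωC) = 23.4 Ω
Parallel: admittances add. Y = 1/R + jωC
Y = (0.0357 + j0.0428) S
|Y| = 0.0558 S → |Z| = 1/|Y| = 17.9 Ω, ∠Z = −∠Y = -50.2°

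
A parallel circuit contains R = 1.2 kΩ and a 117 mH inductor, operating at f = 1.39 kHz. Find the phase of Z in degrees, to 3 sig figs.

ω = 2πf = 8734 rad/s
X_L = ωL = 1020 Ω
Parallel: admittances add. Y = 1/R + 1/(jωL)
Y = (0.000833 − j0.000979) S
|Y| = 0.00129 S → |Z| = 1/|Y| = 778 Ω, ∠Z = −∠Y = 49.6°

49.6°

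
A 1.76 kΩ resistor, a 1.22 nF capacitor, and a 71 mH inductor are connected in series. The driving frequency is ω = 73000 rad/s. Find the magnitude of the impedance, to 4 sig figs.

6296 Ω

X_L = ωL = 5183 Ω
X_C = 1/(ωC) = 11230 Ω
Net reactance X = X_L − X_C = -6045 Ω
Z = 1760 − j6045 Ω
|Z| = √(1760² + 6045²) = 6296 Ω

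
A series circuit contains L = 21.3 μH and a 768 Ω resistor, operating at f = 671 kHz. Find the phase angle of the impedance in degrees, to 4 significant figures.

6.669°

ω = 2πf = 4.216e+06 rad/s
X_L = ωL = 89.80 Ω
Z = 768.0 + j89.80 Ω
|Z| = √(768.0² + 89.80²) = 773.2 Ω
∠Z = arctan(89.80/768.0) = 6.669°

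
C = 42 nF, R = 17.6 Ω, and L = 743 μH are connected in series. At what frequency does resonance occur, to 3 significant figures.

28.5 kHz

ω₀ = 1/√(LC) = 1/√(0.000743 × 4.2e-08) = 179000 rad/s
f₀ = ω₀/(2π) = 28.5 kHz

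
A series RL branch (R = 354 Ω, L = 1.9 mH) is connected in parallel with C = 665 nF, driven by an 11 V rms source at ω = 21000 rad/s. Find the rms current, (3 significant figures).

X_L = ωL = 39.9 Ω
X_C = 1/(ωC) = 71.6 Ω
Branch 1 (R+jX_L): Z₁ = 354 + j39.9 Ω, |Z₁| = 356 Ω
Branch 2 (−jX_C): Z₂ = −j71.6 Ω
Parallel: Z = Z₁Z₂/(Z₁+Z₂), |Z| = 71.8 Ω, ∠Z = -78.5°
I = V/|Z| = 11/71.8 = 153 mA

153 mA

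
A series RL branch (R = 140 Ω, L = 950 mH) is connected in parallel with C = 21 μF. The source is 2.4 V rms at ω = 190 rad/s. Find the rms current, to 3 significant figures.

6.56 mA

X_L = ωL = 180 Ω
X_C = 1/(ωC) = 251 Ω
Branch 1 (R+jX_L): Z₁ = 140 + j180 Ω, |Z₁| = 228 Ω
Branch 2 (−jX_C): Z₂ = −j251 Ω
Parallel: Z = Z₁Z₂/(Z₁+Z₂), |Z| = 366 Ω, ∠Z = -11.2°
I = V/|Z| = 2.4/366 = 6.56 mA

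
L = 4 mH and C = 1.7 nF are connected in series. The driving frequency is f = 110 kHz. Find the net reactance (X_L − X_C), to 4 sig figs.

ω = 2πf = 691200 rad/s
X_L = ωL = 2765 Ω
X_C = 1/(ωC) = 851.1 Ω
X = 2765 − 851.1 = 1914 Ω

1914 Ω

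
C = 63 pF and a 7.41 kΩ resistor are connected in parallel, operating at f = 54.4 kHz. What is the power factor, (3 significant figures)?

ω = 2πf = 341800 rad/s
X_C = 1/(ωC) = 46400 Ω
Parallel: admittances add. Y = 1/R + jωC
Y = (0.000135 + j2.15e-05) S
|Y| = 0.000137 S → |Z| = 1/|Y| = 7320 Ω, ∠Z = −∠Y = -9.07°
cos φ = cos(-9.07°) = 0.988

0.988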